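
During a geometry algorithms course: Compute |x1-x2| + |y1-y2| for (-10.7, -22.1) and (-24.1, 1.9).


|(-10.7)-(-24.1)| + |(-22.1)-1.9| = 13.4 + 24 = 37.4

37.4


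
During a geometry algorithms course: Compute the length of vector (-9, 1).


|u| = sqrt((-9)^2 + 1^2) = sqrt(82) = 9.0554

9.0554


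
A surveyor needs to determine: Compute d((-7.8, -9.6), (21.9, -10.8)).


dx=29.7, dy=-1.2
d^2 = 29.7^2 + (-1.2)^2 = 883.53
d = sqrt(883.53) = 29.7242

29.7242


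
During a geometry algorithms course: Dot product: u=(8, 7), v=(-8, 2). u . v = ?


u . v = u_x*v_x + u_y*v_y = 8*(-8) + 7*2
= (-64) + 14 = -50

-50


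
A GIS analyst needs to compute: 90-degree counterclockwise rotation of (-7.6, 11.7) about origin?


90° CCW: (x,y) -> (-y, x)
(-7.6,11.7) -> (-11.7, -7.6)

(-11.7, -7.6)


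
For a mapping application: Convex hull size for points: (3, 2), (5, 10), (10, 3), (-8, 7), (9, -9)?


Convex hull vertices (CCW): (-8, 7), (9, -9), (10, 3), (5, 10)
Count = 4

4


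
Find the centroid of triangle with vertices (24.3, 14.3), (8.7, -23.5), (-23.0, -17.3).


Centroid = ((x_A+x_B+x_C)/3, (y_A+y_B+y_C)/3)
= ((24.3+8.7+(-23))/3, (14.3+(-23.5)+(-17.3))/3)
= (3.3333, -8.8333)

(3.3333, -8.8333)


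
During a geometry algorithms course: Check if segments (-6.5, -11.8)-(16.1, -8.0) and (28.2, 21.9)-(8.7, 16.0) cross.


Cross products: d1=452.42, d2=511.66, d3=629.76, d4=570.52
d1*d2 < 0 and d3*d4 < 0? no

No, they don't intersect


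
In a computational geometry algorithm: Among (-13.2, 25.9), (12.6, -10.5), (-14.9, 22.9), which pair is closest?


d(P0,P1) = 44.6161, d(P0,P2) = 3.4482, d(P1,P2) = 43.2644
Closest: P0 and P2

Closest pair: (-13.2, 25.9) and (-14.9, 22.9), distance = 3.4482


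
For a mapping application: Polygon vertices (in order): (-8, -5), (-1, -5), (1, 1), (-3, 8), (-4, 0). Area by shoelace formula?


Shoelace sum: ((-8)*(-5) - (-1)*(-5)) + ((-1)*1 - 1*(-5)) + (1*8 - (-3)*1) + ((-3)*0 - (-4)*8) + ((-4)*(-5) - (-8)*0)
= 102
Area = |102|/2 = 51

51


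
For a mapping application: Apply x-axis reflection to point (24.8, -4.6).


Reflection over x-axis: (x,y) -> (x,-y)
(24.8, -4.6) -> (24.8, 4.6)

(24.8, 4.6)


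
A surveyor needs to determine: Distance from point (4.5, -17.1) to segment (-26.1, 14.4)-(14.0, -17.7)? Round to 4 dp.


Project P onto AB: t = 0.8483 (clamped to [0,1])
Closest point on segment: (7.9174, -12.8309)
Distance: 5.4685

5.4685


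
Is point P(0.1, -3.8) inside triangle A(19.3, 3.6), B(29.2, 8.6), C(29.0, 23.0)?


Cross products: AB x AP = 22.74, BC x BP = 421.52, CA x CP = -300.7
All same sign? no

No, outside


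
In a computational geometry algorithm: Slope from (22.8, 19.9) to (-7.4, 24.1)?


slope = (y2-y1)/(x2-x1) = (24.1-19.9)/((-7.4)-22.8) = 4.2/(-30.2) = -0.1391

-0.1391


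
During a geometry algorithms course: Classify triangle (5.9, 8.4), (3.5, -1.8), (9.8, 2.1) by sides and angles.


Side lengths squared: AB^2=109.8, BC^2=54.9, CA^2=54.9
Sorted: [54.9, 54.9, 109.8]
By sides: Isosceles, By angles: Right

Isosceles, Right


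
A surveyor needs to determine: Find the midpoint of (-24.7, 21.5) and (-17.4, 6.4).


M = (((-24.7)+(-17.4))/2, (21.5+6.4)/2)
= (-21.05, 13.95)

(-21.05, 13.95)


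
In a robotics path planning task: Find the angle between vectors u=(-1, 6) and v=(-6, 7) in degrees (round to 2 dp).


u.v = 48, |u| = sqrt(37) = 6.0828, |v| = sqrt(85) = 9.2195
cos(theta) = u.v/(|u||v|) = 48/sqrt(3145) = 0.855916
theta = acos(0.855916) = 31.14 degrees

31.14 degrees


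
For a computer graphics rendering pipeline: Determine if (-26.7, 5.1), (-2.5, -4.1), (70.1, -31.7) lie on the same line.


Cross product: ((-2.5)-(-26.7))*((-31.7)-5.1) - ((-4.1)-5.1)*(70.1-(-26.7))
= 0

Yes, collinear


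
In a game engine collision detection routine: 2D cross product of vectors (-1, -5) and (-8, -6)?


u x v = u_x*v_y - u_y*v_x = (-1)*(-6) - (-5)*(-8)
= 6 - 40 = -34

-34


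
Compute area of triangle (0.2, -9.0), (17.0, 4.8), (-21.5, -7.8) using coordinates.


Area = |x_A(y_B-y_C) + x_B(y_C-y_A) + x_C(y_A-y_B)|/2
= |2.52 + 20.4 + 296.7|/2
= 319.62/2 = 159.81

159.81


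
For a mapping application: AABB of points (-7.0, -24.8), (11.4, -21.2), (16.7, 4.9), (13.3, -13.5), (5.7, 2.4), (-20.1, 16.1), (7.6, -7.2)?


x range: [-20.1, 16.7]
y range: [-24.8, 16.1]
Bounding box: (-20.1,-24.8) to (16.7,16.1)

(-20.1,-24.8) to (16.7,16.1)


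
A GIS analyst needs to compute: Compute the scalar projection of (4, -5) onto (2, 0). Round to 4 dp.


u.v = 8, |v| = sqrt(4) = 2
Scalar projection = u.v / |v| = 8 / sqrt(4) = 4

4


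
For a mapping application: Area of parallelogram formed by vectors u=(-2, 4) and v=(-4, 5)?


|u x v| = |(-2)*5 - 4*(-4)|
= |(-10) - (-16)| = 6

6


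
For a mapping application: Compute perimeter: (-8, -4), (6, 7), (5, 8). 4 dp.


Sides: (-8, -4)->(6, 7): sqrt(317) = 17.804494, (6, 7)->(5, 8): sqrt(2) = 1.414214, (5, 8)->(-8, -4): sqrt(313) = 17.691806
Sum = 36.910514
Perimeter = 36.9105

36.9105


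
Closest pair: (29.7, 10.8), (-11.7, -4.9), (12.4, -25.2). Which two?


d(P0,P1) = 44.277, d(P0,P2) = 39.9411, d(P1,P2) = 31.5103
Closest: P1 and P2

Closest pair: (-11.7, -4.9) and (12.4, -25.2), distance = 31.5103


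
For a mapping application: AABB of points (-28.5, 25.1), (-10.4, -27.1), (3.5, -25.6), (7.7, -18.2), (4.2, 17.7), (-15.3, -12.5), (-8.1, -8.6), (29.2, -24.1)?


x range: [-28.5, 29.2]
y range: [-27.1, 25.1]
Bounding box: (-28.5,-27.1) to (29.2,25.1)

(-28.5,-27.1) to (29.2,25.1)


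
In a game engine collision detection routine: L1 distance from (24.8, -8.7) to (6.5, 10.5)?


|24.8-6.5| + |(-8.7)-10.5| = 18.3 + 19.2 = 37.5

37.5


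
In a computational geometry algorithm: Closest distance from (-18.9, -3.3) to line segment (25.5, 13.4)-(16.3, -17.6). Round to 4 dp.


Project P onto AB: t = 0.8858 (clamped to [0,1])
Closest point on segment: (17.3511, -14.0584)
Distance: 37.8138

37.8138


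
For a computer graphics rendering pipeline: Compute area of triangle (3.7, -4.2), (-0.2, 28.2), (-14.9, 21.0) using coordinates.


Area = |x_A(y_B-y_C) + x_B(y_C-y_A) + x_C(y_A-y_B)|/2
= |26.64 + (-5.04) + 482.76|/2
= 504.36/2 = 252.18

252.18


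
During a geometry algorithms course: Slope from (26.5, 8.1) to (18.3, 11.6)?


slope = (y2-y1)/(x2-x1) = (11.6-8.1)/(18.3-26.5) = 3.5/(-8.2) = -0.4268

-0.4268


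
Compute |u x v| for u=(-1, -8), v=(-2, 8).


|u x v| = |(-1)*8 - (-8)*(-2)|
= |(-8) - 16| = 24

24


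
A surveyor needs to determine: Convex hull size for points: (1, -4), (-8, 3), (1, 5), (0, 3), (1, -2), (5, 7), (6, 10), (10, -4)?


Convex hull vertices (CCW): (-8, 3), (1, -4), (10, -4), (6, 10)
Count = 4

4


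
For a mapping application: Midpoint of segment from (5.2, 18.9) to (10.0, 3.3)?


M = ((5.2+10)/2, (18.9+3.3)/2)
= (7.6, 11.1)

(7.6, 11.1)


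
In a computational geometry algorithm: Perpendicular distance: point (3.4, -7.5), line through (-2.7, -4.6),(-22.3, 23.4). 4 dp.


|cross product| = 113.96
|line direction| = sqrt(1168.16) = 34.1784
Distance = 113.96/sqrt(1168.16) = 3.3343

3.3343


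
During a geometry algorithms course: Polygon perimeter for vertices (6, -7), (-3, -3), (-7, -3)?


Sides: (6, -7)->(-3, -3): sqrt(97) = 9.848858, (-3, -3)->(-7, -3): sqrt(16) = 4, (-7, -3)->(6, -7): sqrt(185) = 13.601471
Sum = 27.450329
Perimeter = 27.4503

27.4503


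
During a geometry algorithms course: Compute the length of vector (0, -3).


|u| = sqrt(0^2 + (-3)^2) = sqrt(9) = 3

3


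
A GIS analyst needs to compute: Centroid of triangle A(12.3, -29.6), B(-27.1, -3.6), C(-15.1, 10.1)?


Centroid = ((x_A+x_B+x_C)/3, (y_A+y_B+y_C)/3)
= ((12.3+(-27.1)+(-15.1))/3, ((-29.6)+(-3.6)+10.1)/3)
= (-9.9667, -7.7)

(-9.9667, -7.7)


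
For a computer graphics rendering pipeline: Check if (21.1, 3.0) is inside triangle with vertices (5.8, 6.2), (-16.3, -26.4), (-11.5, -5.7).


Cross products: AB x AP = 569.5, BC x BP = -633.06, CA x CP = -237.43
All same sign? no

No, outside


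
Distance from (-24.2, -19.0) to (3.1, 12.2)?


dx=27.3, dy=31.2
d^2 = 27.3^2 + 31.2^2 = 1718.73
d = sqrt(1718.73) = 41.4576

41.4576


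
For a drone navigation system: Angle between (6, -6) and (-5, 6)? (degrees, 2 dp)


u.v = -66, |u| = sqrt(72) = 8.4853, |v| = sqrt(61) = 7.8102
cos(theta) = u.v/(|u||v|) = -66/sqrt(4392) = -0.995893
theta = acos(-0.995893) = 174.81 degrees

174.81 degrees


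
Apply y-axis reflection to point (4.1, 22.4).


Reflection over y-axis: (x,y) -> (-x,y)
(4.1, 22.4) -> (-4.1, 22.4)

(-4.1, 22.4)


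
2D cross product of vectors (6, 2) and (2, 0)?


u x v = u_x*v_y - u_y*v_x = 6*0 - 2*2
= 0 - 4 = -4

-4


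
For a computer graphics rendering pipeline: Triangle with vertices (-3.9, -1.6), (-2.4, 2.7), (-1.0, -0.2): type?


Side lengths squared: AB^2=20.74, BC^2=10.37, CA^2=10.37
Sorted: [10.37, 10.37, 20.74]
By sides: Isosceles, By angles: Right

Isosceles, Right


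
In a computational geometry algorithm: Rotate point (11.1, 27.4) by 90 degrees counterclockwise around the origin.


90° CCW: (x,y) -> (-y, x)
(11.1,27.4) -> (-27.4, 11.1)

(-27.4, 11.1)


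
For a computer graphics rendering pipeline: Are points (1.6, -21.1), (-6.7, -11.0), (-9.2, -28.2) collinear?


Cross product: ((-6.7)-1.6)*((-28.2)-(-21.1)) - ((-11)-(-21.1))*((-9.2)-1.6)
= 168.01

No, not collinear


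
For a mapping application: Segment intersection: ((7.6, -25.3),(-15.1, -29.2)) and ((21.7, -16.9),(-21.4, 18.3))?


Cross products: d1=858.36, d2=1825.49, d3=-135.69, d4=-1102.82
d1*d2 < 0 and d3*d4 < 0? no

No, they don't intersect


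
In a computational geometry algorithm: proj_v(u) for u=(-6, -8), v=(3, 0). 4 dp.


u.v = -18, |v| = sqrt(9) = 3
Scalar projection = u.v / |v| = -18 / sqrt(9) = -6

-6


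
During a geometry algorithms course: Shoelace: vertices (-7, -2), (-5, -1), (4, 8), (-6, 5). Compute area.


Shoelace sum: ((-7)*(-1) - (-5)*(-2)) + ((-5)*8 - 4*(-1)) + (4*5 - (-6)*8) + ((-6)*(-2) - (-7)*5)
= 76
Area = |76|/2 = 38

38


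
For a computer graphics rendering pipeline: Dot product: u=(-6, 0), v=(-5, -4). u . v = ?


u . v = u_x*v_x + u_y*v_y = (-6)*(-5) + 0*(-4)
= 30 + 0 = 30

30


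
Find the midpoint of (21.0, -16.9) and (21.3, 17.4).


M = ((21+21.3)/2, ((-16.9)+17.4)/2)
= (21.15, 0.25)

(21.15, 0.25)


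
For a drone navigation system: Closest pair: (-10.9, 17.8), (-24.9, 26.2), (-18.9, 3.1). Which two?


d(P0,P1) = 16.3267, d(P0,P2) = 16.7359, d(P1,P2) = 23.8665
Closest: P0 and P1

Closest pair: (-10.9, 17.8) and (-24.9, 26.2), distance = 16.3267


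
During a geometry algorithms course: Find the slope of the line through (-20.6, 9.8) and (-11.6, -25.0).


slope = (y2-y1)/(x2-x1) = ((-25)-9.8)/((-11.6)-(-20.6)) = (-34.8)/9 = -3.8667

-3.8667


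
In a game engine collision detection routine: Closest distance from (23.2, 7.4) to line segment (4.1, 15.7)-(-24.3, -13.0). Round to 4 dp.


Project P onto AB: t = 0 (clamped to [0,1])
Closest point on segment: (4.1, 15.7)
Distance: 20.8255

20.8255


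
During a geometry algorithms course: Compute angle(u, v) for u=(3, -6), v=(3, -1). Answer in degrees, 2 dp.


u.v = 15, |u| = sqrt(45) = 6.7082, |v| = sqrt(10) = 3.1623
cos(theta) = u.v/(|u||v|) = 15/sqrt(450) = 0.707107
theta = acos(0.707107) = 45 degrees

45 degrees


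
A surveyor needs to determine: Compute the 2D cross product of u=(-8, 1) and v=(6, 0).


u x v = u_x*v_y - u_y*v_x = (-8)*0 - 1*6
= 0 - 6 = -6

-6


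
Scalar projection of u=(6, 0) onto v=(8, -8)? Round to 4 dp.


u.v = 48, |v| = sqrt(128) = 11.3137
Scalar projection = u.v / |v| = 48 / sqrt(128) = 4.2426

4.2426


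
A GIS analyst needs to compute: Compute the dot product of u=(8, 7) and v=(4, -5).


u . v = u_x*v_x + u_y*v_y = 8*4 + 7*(-5)
= 32 + (-35) = -3

-3


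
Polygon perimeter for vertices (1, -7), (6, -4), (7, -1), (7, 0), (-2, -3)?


Sides: (1, -7)->(6, -4): sqrt(34) = 5.830952, (6, -4)->(7, -1): sqrt(10) = 3.162278, (7, -1)->(7, 0): sqrt(1) = 1, (7, 0)->(-2, -3): sqrt(90) = 9.486833, (-2, -3)->(1, -7): sqrt(25) = 5
Sum = 24.480063
Perimeter = 24.4801

24.4801


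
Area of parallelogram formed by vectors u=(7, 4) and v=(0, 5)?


|u x v| = |7*5 - 4*0|
= |35 - 0| = 35

35


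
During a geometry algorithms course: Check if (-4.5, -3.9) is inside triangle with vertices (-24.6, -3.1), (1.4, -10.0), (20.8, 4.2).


Cross products: AB x AP = 117.89, BC x BP = 202.12, CA x CP = 183.05
All same sign? yes

Yes, inside


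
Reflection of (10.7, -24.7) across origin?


Reflection over origin: (x,y) -> (-x,-y)
(10.7, -24.7) -> (-10.7, 24.7)

(-10.7, 24.7)


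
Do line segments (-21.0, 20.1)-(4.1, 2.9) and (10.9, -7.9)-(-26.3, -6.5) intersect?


Cross products: d1=-996.94, d2=-392.24, d3=-154.12, d4=-758.82
d1*d2 < 0 and d3*d4 < 0? no

No, they don't intersect


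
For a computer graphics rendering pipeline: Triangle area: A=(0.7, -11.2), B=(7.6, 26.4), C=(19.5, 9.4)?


Area = |x_A(y_B-y_C) + x_B(y_C-y_A) + x_C(y_A-y_B)|/2
= |11.9 + 156.56 + (-733.2)|/2
= 564.74/2 = 282.37

282.37


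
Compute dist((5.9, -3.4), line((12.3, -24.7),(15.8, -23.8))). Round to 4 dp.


|cross product| = 80.31
|line direction| = sqrt(13.06) = 3.6139
Distance = 80.31/sqrt(13.06) = 22.2228

22.2228


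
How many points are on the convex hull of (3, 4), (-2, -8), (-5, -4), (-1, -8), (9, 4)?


Convex hull vertices (CCW): (-5, -4), (-2, -8), (-1, -8), (9, 4), (3, 4)
Count = 5

5


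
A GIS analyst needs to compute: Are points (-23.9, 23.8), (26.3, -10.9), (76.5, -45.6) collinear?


Cross product: (26.3-(-23.9))*((-45.6)-23.8) - ((-10.9)-23.8)*(76.5-(-23.9))
= 0

Yes, collinear


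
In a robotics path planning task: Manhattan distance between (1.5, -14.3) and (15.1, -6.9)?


|1.5-15.1| + |(-14.3)-(-6.9)| = 13.6 + 7.4 = 21

21


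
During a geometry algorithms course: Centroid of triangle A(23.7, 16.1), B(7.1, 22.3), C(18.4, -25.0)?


Centroid = ((x_A+x_B+x_C)/3, (y_A+y_B+y_C)/3)
= ((23.7+7.1+18.4)/3, (16.1+22.3+(-25))/3)
= (16.4, 4.4667)

(16.4, 4.4667)


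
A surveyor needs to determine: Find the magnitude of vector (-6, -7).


|u| = sqrt((-6)^2 + (-7)^2) = sqrt(85) = 9.2195

9.2195


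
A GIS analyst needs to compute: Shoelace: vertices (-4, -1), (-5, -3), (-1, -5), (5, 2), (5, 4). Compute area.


Shoelace sum: ((-4)*(-3) - (-5)*(-1)) + ((-5)*(-5) - (-1)*(-3)) + ((-1)*2 - 5*(-5)) + (5*4 - 5*2) + (5*(-1) - (-4)*4)
= 73
Area = |73|/2 = 36.5

36.5


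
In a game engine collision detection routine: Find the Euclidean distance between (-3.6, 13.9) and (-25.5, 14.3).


dx=-21.9, dy=0.4
d^2 = (-21.9)^2 + 0.4^2 = 479.77
d = sqrt(479.77) = 21.9037

21.9037


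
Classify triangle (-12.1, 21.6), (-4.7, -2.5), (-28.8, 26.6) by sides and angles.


Side lengths squared: AB^2=635.57, BC^2=1427.62, CA^2=303.89
Sorted: [303.89, 635.57, 1427.62]
By sides: Scalene, By angles: Obtuse

Scalene, Obtuse


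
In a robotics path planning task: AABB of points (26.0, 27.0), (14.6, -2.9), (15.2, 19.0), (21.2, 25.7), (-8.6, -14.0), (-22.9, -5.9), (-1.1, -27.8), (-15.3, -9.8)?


x range: [-22.9, 26]
y range: [-27.8, 27]
Bounding box: (-22.9,-27.8) to (26,27)

(-22.9,-27.8) to (26,27)


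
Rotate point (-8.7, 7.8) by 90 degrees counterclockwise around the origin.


90° CCW: (x,y) -> (-y, x)
(-8.7,7.8) -> (-7.8, -8.7)

(-7.8, -8.7)


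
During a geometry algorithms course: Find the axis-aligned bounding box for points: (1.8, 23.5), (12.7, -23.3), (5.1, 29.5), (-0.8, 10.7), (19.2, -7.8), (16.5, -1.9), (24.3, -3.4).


x range: [-0.8, 24.3]
y range: [-23.3, 29.5]
Bounding box: (-0.8,-23.3) to (24.3,29.5)

(-0.8,-23.3) to (24.3,29.5)


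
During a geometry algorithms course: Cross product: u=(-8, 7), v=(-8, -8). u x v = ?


u x v = u_x*v_y - u_y*v_x = (-8)*(-8) - 7*(-8)
= 64 - (-56) = 120

120


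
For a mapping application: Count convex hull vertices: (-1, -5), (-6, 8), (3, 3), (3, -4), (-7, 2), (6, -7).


Convex hull vertices (CCW): (-7, 2), (-1, -5), (6, -7), (3, 3), (-6, 8)
Count = 5

5


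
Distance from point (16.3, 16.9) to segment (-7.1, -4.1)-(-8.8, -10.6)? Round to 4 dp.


Project P onto AB: t = 0 (clamped to [0,1])
Closest point on segment: (-7.1, -4.1)
Distance: 31.4414

31.4414


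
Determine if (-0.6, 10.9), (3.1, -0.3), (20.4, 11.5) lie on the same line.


Cross product: (3.1-(-0.6))*(11.5-10.9) - ((-0.3)-10.9)*(20.4-(-0.6))
= 237.42

No, not collinear


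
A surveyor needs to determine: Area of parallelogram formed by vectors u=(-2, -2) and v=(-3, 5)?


|u x v| = |(-2)*5 - (-2)*(-3)|
= |(-10) - 6| = 16

16


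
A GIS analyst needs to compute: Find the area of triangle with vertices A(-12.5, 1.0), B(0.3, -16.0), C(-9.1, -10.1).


Area = |x_A(y_B-y_C) + x_B(y_C-y_A) + x_C(y_A-y_B)|/2
= |73.75 + (-3.33) + (-154.7)|/2
= 84.28/2 = 42.14

42.14


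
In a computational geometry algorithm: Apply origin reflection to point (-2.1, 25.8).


Reflection over origin: (x,y) -> (-x,-y)
(-2.1, 25.8) -> (2.1, -25.8)

(2.1, -25.8)


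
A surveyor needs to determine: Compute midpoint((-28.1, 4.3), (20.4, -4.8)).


M = (((-28.1)+20.4)/2, (4.3+(-4.8))/2)
= (-3.85, -0.25)

(-3.85, -0.25)


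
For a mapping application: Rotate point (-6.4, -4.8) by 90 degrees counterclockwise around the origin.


90° CCW: (x,y) -> (-y, x)
(-6.4,-4.8) -> (4.8, -6.4)

(4.8, -6.4)


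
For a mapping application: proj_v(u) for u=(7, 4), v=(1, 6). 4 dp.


u.v = 31, |v| = sqrt(37) = 6.0828
Scalar projection = u.v / |v| = 31 / sqrt(37) = 5.0964

5.0964


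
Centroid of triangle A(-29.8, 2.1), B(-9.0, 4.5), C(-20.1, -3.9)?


Centroid = ((x_A+x_B+x_C)/3, (y_A+y_B+y_C)/3)
= (((-29.8)+(-9)+(-20.1))/3, (2.1+4.5+(-3.9))/3)
= (-19.6333, 0.9)

(-19.6333, 0.9)


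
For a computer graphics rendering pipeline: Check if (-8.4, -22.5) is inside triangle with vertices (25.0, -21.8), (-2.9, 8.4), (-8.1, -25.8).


Cross products: AB x AP = 1028.21, BC x BP = -27.42, CA x CP = 110.43
All same sign? no

No, outside


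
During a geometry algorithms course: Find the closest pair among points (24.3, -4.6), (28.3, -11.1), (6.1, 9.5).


d(P0,P1) = 7.6322, d(P0,P2) = 23.0228, d(P1,P2) = 30.2853
Closest: P0 and P1

Closest pair: (24.3, -4.6) and (28.3, -11.1), distance = 7.6322


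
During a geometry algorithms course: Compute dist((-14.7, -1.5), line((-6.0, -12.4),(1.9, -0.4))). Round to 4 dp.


|cross product| = 190.51
|line direction| = sqrt(206.41) = 14.367
Distance = 190.51/sqrt(206.41) = 13.2603

13.2603


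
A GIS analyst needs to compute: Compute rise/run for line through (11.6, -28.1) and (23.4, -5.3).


slope = (y2-y1)/(x2-x1) = ((-5.3)-(-28.1))/(23.4-11.6) = 22.8/11.8 = 1.9322

1.9322


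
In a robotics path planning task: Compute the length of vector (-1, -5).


|u| = sqrt((-1)^2 + (-5)^2) = sqrt(26) = 5.099

5.099


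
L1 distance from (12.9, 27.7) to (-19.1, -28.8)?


|12.9-(-19.1)| + |27.7-(-28.8)| = 32 + 56.5 = 88.5

88.5


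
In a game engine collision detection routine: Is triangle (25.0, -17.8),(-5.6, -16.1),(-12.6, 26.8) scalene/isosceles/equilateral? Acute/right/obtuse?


Side lengths squared: AB^2=939.25, BC^2=1889.41, CA^2=3402.92
Sorted: [939.25, 1889.41, 3402.92]
By sides: Scalene, By angles: Obtuse

Scalene, Obtuse


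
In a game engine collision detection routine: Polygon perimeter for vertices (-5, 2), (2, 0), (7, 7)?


Sides: (-5, 2)->(2, 0): sqrt(53) = 7.28011, (2, 0)->(7, 7): sqrt(74) = 8.602325, (7, 7)->(-5, 2): sqrt(169) = 13
Sum = 28.882435
Perimeter = 28.8824

28.8824


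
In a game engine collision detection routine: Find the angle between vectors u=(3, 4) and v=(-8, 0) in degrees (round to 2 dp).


u.v = -24, |u| = sqrt(25) = 5, |v| = sqrt(64) = 8
cos(theta) = u.v/(|u||v|) = -24/sqrt(1600) = -0.6
theta = acos(-0.6) = 126.87 degrees

126.87 degrees


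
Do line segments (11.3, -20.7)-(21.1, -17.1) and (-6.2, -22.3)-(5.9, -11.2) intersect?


Cross products: d1=-174.89, d2=-240.11, d3=47.32, d4=112.54
d1*d2 < 0 and d3*d4 < 0? no

No, they don't intersect


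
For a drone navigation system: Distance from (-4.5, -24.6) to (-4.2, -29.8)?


dx=0.3, dy=-5.2
d^2 = 0.3^2 + (-5.2)^2 = 27.13
d = sqrt(27.13) = 5.2086

5.2086


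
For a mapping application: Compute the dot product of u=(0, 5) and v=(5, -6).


u . v = u_x*v_x + u_y*v_y = 0*5 + 5*(-6)
= 0 + (-30) = -30

-30


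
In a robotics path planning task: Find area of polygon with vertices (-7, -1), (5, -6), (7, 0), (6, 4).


Shoelace sum: ((-7)*(-6) - 5*(-1)) + (5*0 - 7*(-6)) + (7*4 - 6*0) + (6*(-1) - (-7)*4)
= 139
Area = |139|/2 = 69.5

69.5


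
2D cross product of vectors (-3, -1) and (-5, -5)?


u x v = u_x*v_y - u_y*v_x = (-3)*(-5) - (-1)*(-5)
= 15 - 5 = 10

10


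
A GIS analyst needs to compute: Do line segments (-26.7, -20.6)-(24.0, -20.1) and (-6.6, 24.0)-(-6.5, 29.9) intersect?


Cross products: d1=114.13, d2=-184.95, d3=2251.17, d4=2550.25
d1*d2 < 0 and d3*d4 < 0? no

No, they don't intersect


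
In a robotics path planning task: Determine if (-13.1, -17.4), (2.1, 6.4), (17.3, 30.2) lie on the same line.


Cross product: (2.1-(-13.1))*(30.2-(-17.4)) - (6.4-(-17.4))*(17.3-(-13.1))
= 0

Yes, collinear


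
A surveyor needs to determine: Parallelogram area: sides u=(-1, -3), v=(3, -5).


|u x v| = |(-1)*(-5) - (-3)*3|
= |5 - (-9)| = 14

14


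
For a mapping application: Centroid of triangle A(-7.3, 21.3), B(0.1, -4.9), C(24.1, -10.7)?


Centroid = ((x_A+x_B+x_C)/3, (y_A+y_B+y_C)/3)
= (((-7.3)+0.1+24.1)/3, (21.3+(-4.9)+(-10.7))/3)
= (5.6333, 1.9)

(5.6333, 1.9)


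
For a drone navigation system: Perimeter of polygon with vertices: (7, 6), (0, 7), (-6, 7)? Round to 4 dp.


Sides: (7, 6)->(0, 7): sqrt(50) = 7.071068, (0, 7)->(-6, 7): sqrt(36) = 6, (-6, 7)->(7, 6): sqrt(170) = 13.038405
Sum = 26.109473
Perimeter = 26.1095

26.1095


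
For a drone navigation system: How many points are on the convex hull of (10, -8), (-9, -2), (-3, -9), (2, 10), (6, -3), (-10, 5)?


Convex hull vertices (CCW): (-10, 5), (-9, -2), (-3, -9), (10, -8), (2, 10)
Count = 5

5


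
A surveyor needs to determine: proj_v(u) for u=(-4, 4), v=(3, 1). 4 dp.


u.v = -8, |v| = sqrt(10) = 3.1623
Scalar projection = u.v / |v| = -8 / sqrt(10) = -2.5298

-2.5298


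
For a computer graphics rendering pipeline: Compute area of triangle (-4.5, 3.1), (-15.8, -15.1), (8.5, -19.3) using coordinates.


Area = |x_A(y_B-y_C) + x_B(y_C-y_A) + x_C(y_A-y_B)|/2
= |(-18.9) + 353.92 + 154.7|/2
= 489.72/2 = 244.86

244.86


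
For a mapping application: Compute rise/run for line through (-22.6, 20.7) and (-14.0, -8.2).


slope = (y2-y1)/(x2-x1) = ((-8.2)-20.7)/((-14)-(-22.6)) = (-28.9)/8.6 = -3.3605

-3.3605


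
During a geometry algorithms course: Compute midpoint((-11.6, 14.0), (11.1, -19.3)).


M = (((-11.6)+11.1)/2, (14+(-19.3))/2)
= (-0.25, -2.65)

(-0.25, -2.65)


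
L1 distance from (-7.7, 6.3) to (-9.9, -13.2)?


|(-7.7)-(-9.9)| + |6.3-(-13.2)| = 2.2 + 19.5 = 21.7

21.7


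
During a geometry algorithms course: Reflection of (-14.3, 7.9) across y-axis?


Reflection over y-axis: (x,y) -> (-x,y)
(-14.3, 7.9) -> (14.3, 7.9)

(14.3, 7.9)


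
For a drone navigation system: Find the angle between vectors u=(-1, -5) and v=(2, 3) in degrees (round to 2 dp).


u.v = -17, |u| = sqrt(26) = 5.099, |v| = sqrt(13) = 3.6056
cos(theta) = u.v/(|u||v|) = -17/sqrt(338) = -0.924678
theta = acos(-0.924678) = 157.62 degrees

157.62 degrees


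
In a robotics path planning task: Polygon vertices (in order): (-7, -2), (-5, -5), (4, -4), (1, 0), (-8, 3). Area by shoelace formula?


Shoelace sum: ((-7)*(-5) - (-5)*(-2)) + ((-5)*(-4) - 4*(-5)) + (4*0 - 1*(-4)) + (1*3 - (-8)*0) + ((-8)*(-2) - (-7)*3)
= 109
Area = |109|/2 = 54.5

54.5


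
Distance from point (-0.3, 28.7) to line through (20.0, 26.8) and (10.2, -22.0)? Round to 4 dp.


|cross product| = 1009.26
|line direction| = sqrt(2477.48) = 49.7743
Distance = 1009.26/sqrt(2477.48) = 20.2767

20.2767


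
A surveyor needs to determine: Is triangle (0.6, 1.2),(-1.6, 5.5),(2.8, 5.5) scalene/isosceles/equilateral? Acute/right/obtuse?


Side lengths squared: AB^2=23.33, BC^2=19.36, CA^2=23.33
Sorted: [19.36, 23.33, 23.33]
By sides: Isosceles, By angles: Acute

Isosceles, Acute


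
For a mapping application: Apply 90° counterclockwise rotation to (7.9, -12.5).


90° CCW: (x,y) -> (-y, x)
(7.9,-12.5) -> (12.5, 7.9)

(12.5, 7.9)


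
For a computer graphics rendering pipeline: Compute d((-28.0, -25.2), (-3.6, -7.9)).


dx=24.4, dy=17.3
d^2 = 24.4^2 + 17.3^2 = 894.65
d = sqrt(894.65) = 29.9107

29.9107


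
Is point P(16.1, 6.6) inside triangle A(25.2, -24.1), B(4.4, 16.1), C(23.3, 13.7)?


Cross products: AB x AP = -272.74, BC x BP = -151.47, CA x CP = -285.65
All same sign? yes

Yes, inside


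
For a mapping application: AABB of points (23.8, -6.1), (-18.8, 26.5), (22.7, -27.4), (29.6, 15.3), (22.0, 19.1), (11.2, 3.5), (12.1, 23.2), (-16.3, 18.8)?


x range: [-18.8, 29.6]
y range: [-27.4, 26.5]
Bounding box: (-18.8,-27.4) to (29.6,26.5)

(-18.8,-27.4) to (29.6,26.5)


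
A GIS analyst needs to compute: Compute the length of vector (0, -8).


|u| = sqrt(0^2 + (-8)^2) = sqrt(64) = 8

8


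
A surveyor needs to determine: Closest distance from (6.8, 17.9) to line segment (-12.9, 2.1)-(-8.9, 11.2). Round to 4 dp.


Project P onto AB: t = 1 (clamped to [0,1])
Closest point on segment: (-8.9, 11.2)
Distance: 17.0699

17.0699


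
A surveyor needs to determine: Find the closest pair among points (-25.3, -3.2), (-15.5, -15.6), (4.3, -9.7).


d(P0,P1) = 15.8051, d(P0,P2) = 30.3053, d(P1,P2) = 20.6603
Closest: P0 and P1

Closest pair: (-25.3, -3.2) and (-15.5, -15.6), distance = 15.8051


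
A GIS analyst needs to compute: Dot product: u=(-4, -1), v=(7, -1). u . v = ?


u . v = u_x*v_x + u_y*v_y = (-4)*7 + (-1)*(-1)
= (-28) + 1 = -27

-27


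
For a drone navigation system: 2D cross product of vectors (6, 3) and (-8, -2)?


u x v = u_x*v_y - u_y*v_x = 6*(-2) - 3*(-8)
= (-12) - (-24) = 12

12


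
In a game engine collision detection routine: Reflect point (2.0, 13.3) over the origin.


Reflection over origin: (x,y) -> (-x,-y)
(2, 13.3) -> (-2, -13.3)

(-2, -13.3)


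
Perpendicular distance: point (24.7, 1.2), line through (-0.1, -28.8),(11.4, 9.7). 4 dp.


|cross product| = 609.8
|line direction| = sqrt(1614.5) = 40.1808
Distance = 609.8/sqrt(1614.5) = 15.1764

15.1764


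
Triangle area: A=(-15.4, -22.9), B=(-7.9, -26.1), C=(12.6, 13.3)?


Area = |x_A(y_B-y_C) + x_B(y_C-y_A) + x_C(y_A-y_B)|/2
= |606.76 + (-285.98) + 40.32|/2
= 361.1/2 = 180.55

180.55


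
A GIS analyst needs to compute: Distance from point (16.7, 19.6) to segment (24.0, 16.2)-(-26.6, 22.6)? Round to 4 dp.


Project P onto AB: t = 0.1504 (clamped to [0,1])
Closest point on segment: (16.3917, 17.1623)
Distance: 2.4571

2.4571


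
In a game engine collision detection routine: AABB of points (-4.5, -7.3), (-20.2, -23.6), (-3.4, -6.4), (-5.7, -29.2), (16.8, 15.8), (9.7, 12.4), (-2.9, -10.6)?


x range: [-20.2, 16.8]
y range: [-29.2, 15.8]
Bounding box: (-20.2,-29.2) to (16.8,15.8)

(-20.2,-29.2) to (16.8,15.8)


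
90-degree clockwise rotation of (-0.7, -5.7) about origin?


90° CW: (x,y) -> (y, -x)
(-0.7,-5.7) -> (-5.7, 0.7)

(-5.7, 0.7)


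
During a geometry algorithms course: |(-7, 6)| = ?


|u| = sqrt((-7)^2 + 6^2) = sqrt(85) = 9.2195

9.2195


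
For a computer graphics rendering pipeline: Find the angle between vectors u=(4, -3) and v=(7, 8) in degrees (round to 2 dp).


u.v = 4, |u| = sqrt(25) = 5, |v| = sqrt(113) = 10.6301
cos(theta) = u.v/(|u||v|) = 4/sqrt(2825) = 0.075258
theta = acos(0.075258) = 85.68 degrees

85.68 degrees


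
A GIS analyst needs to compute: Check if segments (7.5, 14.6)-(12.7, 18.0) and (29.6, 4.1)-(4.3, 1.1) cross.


Cross products: d1=-331.95, d2=-402.37, d3=-129.74, d4=-59.32
d1*d2 < 0 and d3*d4 < 0? no

No, they don't intersect


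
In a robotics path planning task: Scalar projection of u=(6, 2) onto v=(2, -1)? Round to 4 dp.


u.v = 10, |v| = sqrt(5) = 2.2361
Scalar projection = u.v / |v| = 10 / sqrt(5) = 4.4721

4.4721


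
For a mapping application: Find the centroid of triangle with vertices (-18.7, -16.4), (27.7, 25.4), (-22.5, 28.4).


Centroid = ((x_A+x_B+x_C)/3, (y_A+y_B+y_C)/3)
= (((-18.7)+27.7+(-22.5))/3, ((-16.4)+25.4+28.4)/3)
= (-4.5, 12.4667)

(-4.5, 12.4667)


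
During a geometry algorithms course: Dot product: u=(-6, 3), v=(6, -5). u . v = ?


u . v = u_x*v_x + u_y*v_y = (-6)*6 + 3*(-5)
= (-36) + (-15) = -51

-51


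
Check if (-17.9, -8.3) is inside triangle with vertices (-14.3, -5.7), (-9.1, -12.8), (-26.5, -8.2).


Cross products: AB x AP = -39.08, BC x BP = -37.82, CA x CP = -22.72
All same sign? yes

Yes, inside


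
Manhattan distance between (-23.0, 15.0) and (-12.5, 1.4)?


|(-23)-(-12.5)| + |15-1.4| = 10.5 + 13.6 = 24.1

24.1


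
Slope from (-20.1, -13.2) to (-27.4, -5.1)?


slope = (y2-y1)/(x2-x1) = ((-5.1)-(-13.2))/((-27.4)-(-20.1)) = 8.1/(-7.3) = -1.1096

-1.1096


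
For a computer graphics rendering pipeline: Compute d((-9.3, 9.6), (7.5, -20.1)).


dx=16.8, dy=-29.7
d^2 = 16.8^2 + (-29.7)^2 = 1164.33
d = sqrt(1164.33) = 34.1223

34.1223


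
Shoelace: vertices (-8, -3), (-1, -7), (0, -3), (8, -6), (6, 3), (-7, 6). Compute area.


Shoelace sum: ((-8)*(-7) - (-1)*(-3)) + ((-1)*(-3) - 0*(-7)) + (0*(-6) - 8*(-3)) + (8*3 - 6*(-6)) + (6*6 - (-7)*3) + ((-7)*(-3) - (-8)*6)
= 266
Area = |266|/2 = 133

133


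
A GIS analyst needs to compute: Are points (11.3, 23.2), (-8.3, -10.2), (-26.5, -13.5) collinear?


Cross product: ((-8.3)-11.3)*((-13.5)-23.2) - ((-10.2)-23.2)*((-26.5)-11.3)
= -543.2

No, not collinear


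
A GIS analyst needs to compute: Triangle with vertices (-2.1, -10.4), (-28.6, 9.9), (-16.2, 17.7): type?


Side lengths squared: AB^2=1114.34, BC^2=214.6, CA^2=988.42
Sorted: [214.6, 988.42, 1114.34]
By sides: Scalene, By angles: Acute

Scalene, Acute


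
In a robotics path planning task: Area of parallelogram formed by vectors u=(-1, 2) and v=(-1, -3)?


|u x v| = |(-1)*(-3) - 2*(-1)|
= |3 - (-2)| = 5

5


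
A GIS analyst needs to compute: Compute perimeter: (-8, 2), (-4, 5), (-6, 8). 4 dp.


Sides: (-8, 2)->(-4, 5): sqrt(25) = 5, (-4, 5)->(-6, 8): sqrt(13) = 3.605551, (-6, 8)->(-8, 2): sqrt(40) = 6.324555
Sum = 14.930106
Perimeter = 14.9301

14.9301


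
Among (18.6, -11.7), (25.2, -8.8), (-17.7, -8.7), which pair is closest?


d(P0,P1) = 7.209, d(P0,P2) = 36.4238, d(P1,P2) = 42.9001
Closest: P0 and P1

Closest pair: (18.6, -11.7) and (25.2, -8.8), distance = 7.209


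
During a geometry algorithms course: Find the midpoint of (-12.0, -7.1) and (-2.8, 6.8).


M = (((-12)+(-2.8))/2, ((-7.1)+6.8)/2)
= (-7.4, -0.15)

(-7.4, -0.15)


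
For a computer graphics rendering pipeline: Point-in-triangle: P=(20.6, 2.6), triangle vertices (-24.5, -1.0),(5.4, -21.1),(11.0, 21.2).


Cross products: AB x AP = 1014.15, BC x BP = -510.24, CA x CP = 873.42
All same sign? no

No, outside


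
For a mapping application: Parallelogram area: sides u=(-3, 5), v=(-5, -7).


|u x v| = |(-3)*(-7) - 5*(-5)|
= |21 - (-25)| = 46

46


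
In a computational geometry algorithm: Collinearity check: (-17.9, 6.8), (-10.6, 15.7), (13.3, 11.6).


Cross product: ((-10.6)-(-17.9))*(11.6-6.8) - (15.7-6.8)*(13.3-(-17.9))
= -242.64

No, not collinear


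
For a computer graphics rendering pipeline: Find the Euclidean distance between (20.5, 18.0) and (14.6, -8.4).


dx=-5.9, dy=-26.4
d^2 = (-5.9)^2 + (-26.4)^2 = 731.77
d = sqrt(731.77) = 27.0512

27.0512


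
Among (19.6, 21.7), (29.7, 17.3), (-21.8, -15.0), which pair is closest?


d(P0,P1) = 11.0168, d(P0,P2) = 55.3249, d(P1,P2) = 60.791
Closest: P0 and P1

Closest pair: (19.6, 21.7) and (29.7, 17.3), distance = 11.0168


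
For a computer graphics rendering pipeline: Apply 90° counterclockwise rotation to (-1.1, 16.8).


90° CCW: (x,y) -> (-y, x)
(-1.1,16.8) -> (-16.8, -1.1)

(-16.8, -1.1)


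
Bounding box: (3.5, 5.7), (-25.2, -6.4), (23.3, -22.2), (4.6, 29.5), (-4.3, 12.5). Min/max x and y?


x range: [-25.2, 23.3]
y range: [-22.2, 29.5]
Bounding box: (-25.2,-22.2) to (23.3,29.5)

(-25.2,-22.2) to (23.3,29.5)


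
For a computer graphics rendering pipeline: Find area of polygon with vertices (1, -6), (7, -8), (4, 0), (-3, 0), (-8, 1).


Shoelace sum: (1*(-8) - 7*(-6)) + (7*0 - 4*(-8)) + (4*0 - (-3)*0) + ((-3)*1 - (-8)*0) + ((-8)*(-6) - 1*1)
= 110
Area = |110|/2 = 55

55


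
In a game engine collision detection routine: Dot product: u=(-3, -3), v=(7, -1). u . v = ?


u . v = u_x*v_x + u_y*v_y = (-3)*7 + (-3)*(-1)
= (-21) + 3 = -18

-18


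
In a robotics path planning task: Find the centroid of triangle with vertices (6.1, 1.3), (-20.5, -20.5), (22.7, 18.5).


Centroid = ((x_A+x_B+x_C)/3, (y_A+y_B+y_C)/3)
= ((6.1+(-20.5)+22.7)/3, (1.3+(-20.5)+18.5)/3)
= (2.7667, -0.2333)

(2.7667, -0.2333)


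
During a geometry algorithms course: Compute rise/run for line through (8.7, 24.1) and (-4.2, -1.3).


slope = (y2-y1)/(x2-x1) = ((-1.3)-24.1)/((-4.2)-8.7) = (-25.4)/(-12.9) = 1.969

1.969


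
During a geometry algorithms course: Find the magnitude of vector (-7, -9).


|u| = sqrt((-7)^2 + (-9)^2) = sqrt(130) = 11.4018

11.4018


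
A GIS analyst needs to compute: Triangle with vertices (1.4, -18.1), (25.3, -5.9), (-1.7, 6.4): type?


Side lengths squared: AB^2=720.05, BC^2=880.29, CA^2=609.86
Sorted: [609.86, 720.05, 880.29]
By sides: Scalene, By angles: Acute

Scalene, Acute


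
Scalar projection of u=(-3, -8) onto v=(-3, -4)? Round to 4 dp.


u.v = 41, |v| = sqrt(25) = 5
Scalar projection = u.v / |v| = 41 / sqrt(25) = 8.2

8.2


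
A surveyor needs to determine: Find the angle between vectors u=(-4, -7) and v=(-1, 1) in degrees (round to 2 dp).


u.v = -3, |u| = sqrt(65) = 8.0623, |v| = sqrt(2) = 1.4142
cos(theta) = u.v/(|u||v|) = -3/sqrt(130) = -0.263117
theta = acos(-0.263117) = 105.26 degrees

105.26 degrees


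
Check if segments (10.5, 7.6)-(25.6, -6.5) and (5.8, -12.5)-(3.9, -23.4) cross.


Cross products: d1=13.04, d2=204.42, d3=-369.78, d4=-561.16
d1*d2 < 0 and d3*d4 < 0? no

No, they don't intersect


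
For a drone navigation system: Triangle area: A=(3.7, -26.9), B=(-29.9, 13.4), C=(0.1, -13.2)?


Area = |x_A(y_B-y_C) + x_B(y_C-y_A) + x_C(y_A-y_B)|/2
= |98.42 + (-409.63) + (-4.03)|/2
= 315.24/2 = 157.62

157.62


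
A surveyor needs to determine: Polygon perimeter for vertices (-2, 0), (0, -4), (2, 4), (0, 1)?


Sides: (-2, 0)->(0, -4): sqrt(20) = 4.472136, (0, -4)->(2, 4): sqrt(68) = 8.246211, (2, 4)->(0, 1): sqrt(13) = 3.605551, (0, 1)->(-2, 0): sqrt(5) = 2.236068
Sum = 18.559966
Perimeter = 18.56

18.56


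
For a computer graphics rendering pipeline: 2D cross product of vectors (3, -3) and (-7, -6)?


u x v = u_x*v_y - u_y*v_x = 3*(-6) - (-3)*(-7)
= (-18) - 21 = -39

-39


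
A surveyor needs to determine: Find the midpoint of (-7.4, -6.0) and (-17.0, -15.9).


M = (((-7.4)+(-17))/2, ((-6)+(-15.9))/2)
= (-12.2, -10.95)

(-12.2, -10.95)


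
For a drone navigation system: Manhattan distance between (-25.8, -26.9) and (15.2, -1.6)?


|(-25.8)-15.2| + |(-26.9)-(-1.6)| = 41 + 25.3 = 66.3

66.3


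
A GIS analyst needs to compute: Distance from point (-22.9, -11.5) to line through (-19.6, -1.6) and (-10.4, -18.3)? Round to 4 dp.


|cross product| = 146.19
|line direction| = sqrt(363.53) = 19.0665
Distance = 146.19/sqrt(363.53) = 7.6674

7.6674


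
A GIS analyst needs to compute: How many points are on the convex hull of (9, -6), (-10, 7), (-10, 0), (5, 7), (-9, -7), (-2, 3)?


Convex hull vertices (CCW): (-10, 0), (-9, -7), (9, -6), (5, 7), (-10, 7)
Count = 5

5


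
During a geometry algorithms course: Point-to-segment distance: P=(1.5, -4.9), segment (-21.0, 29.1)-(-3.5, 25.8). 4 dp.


Project P onto AB: t = 1 (clamped to [0,1])
Closest point on segment: (-3.5, 25.8)
Distance: 31.1045

31.1045


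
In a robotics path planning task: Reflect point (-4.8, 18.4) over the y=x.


Reflection over y=x: (x,y) -> (y,x)
(-4.8, 18.4) -> (18.4, -4.8)

(18.4, -4.8)


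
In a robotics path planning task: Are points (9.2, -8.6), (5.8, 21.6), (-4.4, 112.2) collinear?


Cross product: (5.8-9.2)*(112.2-(-8.6)) - (21.6-(-8.6))*((-4.4)-9.2)
= 0

Yes, collinear


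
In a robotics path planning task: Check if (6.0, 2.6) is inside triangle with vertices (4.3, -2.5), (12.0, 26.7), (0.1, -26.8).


Cross products: AB x AP = -10.37, BC x BP = -34.21, CA x CP = -19.89
All same sign? yes

Yes, inside


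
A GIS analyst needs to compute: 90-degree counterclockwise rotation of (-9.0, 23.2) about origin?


90° CCW: (x,y) -> (-y, x)
(-9,23.2) -> (-23.2, -9)

(-23.2, -9)


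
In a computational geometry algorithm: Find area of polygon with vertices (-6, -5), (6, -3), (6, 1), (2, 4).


Shoelace sum: ((-6)*(-3) - 6*(-5)) + (6*1 - 6*(-3)) + (6*4 - 2*1) + (2*(-5) - (-6)*4)
= 108
Area = |108|/2 = 54

54


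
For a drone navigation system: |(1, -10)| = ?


|u| = sqrt(1^2 + (-10)^2) = sqrt(101) = 10.0499

10.0499


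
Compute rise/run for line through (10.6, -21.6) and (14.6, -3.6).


slope = (y2-y1)/(x2-x1) = ((-3.6)-(-21.6))/(14.6-10.6) = 18/4 = 4.5

4.5


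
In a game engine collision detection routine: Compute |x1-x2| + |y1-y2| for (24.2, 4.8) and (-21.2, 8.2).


|24.2-(-21.2)| + |4.8-8.2| = 45.4 + 3.4 = 48.8

48.8


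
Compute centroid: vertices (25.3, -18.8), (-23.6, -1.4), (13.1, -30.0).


Centroid = ((x_A+x_B+x_C)/3, (y_A+y_B+y_C)/3)
= ((25.3+(-23.6)+13.1)/3, ((-18.8)+(-1.4)+(-30))/3)
= (4.9333, -16.7333)

(4.9333, -16.7333)


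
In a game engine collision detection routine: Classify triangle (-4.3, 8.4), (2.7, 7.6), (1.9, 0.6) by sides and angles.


Side lengths squared: AB^2=49.64, BC^2=49.64, CA^2=99.28
Sorted: [49.64, 49.64, 99.28]
By sides: Isosceles, By angles: Right

Isosceles, Right


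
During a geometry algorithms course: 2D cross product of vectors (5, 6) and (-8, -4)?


u x v = u_x*v_y - u_y*v_x = 5*(-4) - 6*(-8)
= (-20) - (-48) = 28

28


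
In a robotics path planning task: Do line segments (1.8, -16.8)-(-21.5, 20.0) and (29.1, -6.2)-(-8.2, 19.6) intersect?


Cross products: d1=1099.72, d2=328.22, d3=-1251.62, d4=-480.12
d1*d2 < 0 and d3*d4 < 0? no

No, they don't intersect


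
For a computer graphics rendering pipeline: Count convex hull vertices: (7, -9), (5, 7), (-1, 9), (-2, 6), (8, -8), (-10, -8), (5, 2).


Convex hull vertices (CCW): (-10, -8), (7, -9), (8, -8), (5, 7), (-1, 9)
Count = 5

5


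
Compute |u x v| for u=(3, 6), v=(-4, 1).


|u x v| = |3*1 - 6*(-4)|
= |3 - (-24)| = 27

27


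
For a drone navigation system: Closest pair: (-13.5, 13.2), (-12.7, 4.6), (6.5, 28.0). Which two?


d(P0,P1) = 8.6371, d(P0,P2) = 24.8805, d(P1,P2) = 30.2688
Closest: P0 and P1

Closest pair: (-13.5, 13.2) and (-12.7, 4.6), distance = 8.6371


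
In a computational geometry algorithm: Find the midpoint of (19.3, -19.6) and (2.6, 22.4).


M = ((19.3+2.6)/2, ((-19.6)+22.4)/2)
= (10.95, 1.4)

(10.95, 1.4)


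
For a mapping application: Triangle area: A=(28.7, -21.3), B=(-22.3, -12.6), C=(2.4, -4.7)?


Area = |x_A(y_B-y_C) + x_B(y_C-y_A) + x_C(y_A-y_B)|/2
= |(-226.73) + (-370.18) + (-20.88)|/2
= 617.79/2 = 308.895

308.895
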